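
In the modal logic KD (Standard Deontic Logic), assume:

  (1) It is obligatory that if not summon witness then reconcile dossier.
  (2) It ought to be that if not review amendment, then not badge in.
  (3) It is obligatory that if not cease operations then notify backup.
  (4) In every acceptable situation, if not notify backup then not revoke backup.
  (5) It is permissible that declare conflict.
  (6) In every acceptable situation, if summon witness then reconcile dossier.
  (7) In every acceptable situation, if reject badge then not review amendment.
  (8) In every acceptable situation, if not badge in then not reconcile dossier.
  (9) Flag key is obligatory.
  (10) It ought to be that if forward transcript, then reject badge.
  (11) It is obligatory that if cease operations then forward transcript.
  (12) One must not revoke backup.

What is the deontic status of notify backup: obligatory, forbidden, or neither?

Premises 6 and 1 cover both cases: O(summon_witness → reconcile_dossier) and O(¬summon_witness → reconcile_dossier). Since summon_witness ∨ ¬summon_witness is a tautology, O(reconcile_dossier) follows.
Premise 8, O(¬badge_in → ¬reconcile_dossier), contraposes to O(reconcile_dossier → badge_in); with O(reconcile_dossier) we get O(badge_in).
Premise 2 is O(¬review_amendment → ¬badge_in); contrapositively O(badge_in → review_amendment). Since O(badge_in) holds, K gives O(review_amendment).
Premise 7 is O(reject_badge → ¬review_amendment); contrapositively O(review_amendment → ¬reject_badge). Since O(review_amendment) holds, K gives O(¬reject_badge).
Premise 10, O(forward_transcript → reject_badge), contraposes to O(¬reject_badge → ¬forward_transcript); with O(¬reject_badge) we get O(¬forward_transcript).
Premise 11, O(cease_operations → forward_transcript), contraposes to O(¬forward_transcript → ¬cease_operations); with O(¬forward_transcript) we get O(¬cease_operations).
Premise 3 is O(¬cease_operations → notify_backup); since O(¬cease_operations), deontic closure gives O(notify_backup).
Premises 4, 5, 9, 12 do not contribute to this derivation.
Hence notify_backup is obligatory.

Obligatory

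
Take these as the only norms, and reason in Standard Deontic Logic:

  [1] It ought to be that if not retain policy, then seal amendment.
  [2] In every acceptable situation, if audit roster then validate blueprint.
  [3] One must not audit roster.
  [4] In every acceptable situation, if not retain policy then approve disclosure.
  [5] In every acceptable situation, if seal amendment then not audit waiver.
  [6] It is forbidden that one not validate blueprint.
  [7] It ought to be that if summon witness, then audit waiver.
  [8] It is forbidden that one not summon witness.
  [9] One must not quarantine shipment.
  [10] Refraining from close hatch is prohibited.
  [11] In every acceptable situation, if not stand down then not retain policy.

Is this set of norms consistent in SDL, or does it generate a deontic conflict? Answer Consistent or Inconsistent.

Consistent

Premise 2 is O(audit_roster → validate_blueprint); even if O(validate_blueprint) held, inferring O(audit_roster) would be affirming the consequent — invalid.
So O(audit_roster) is not derivable, and the apparent clash with O(¬audit_roster) does not arise.
A world satisfying every obligation exists (e.g. approve_disclosure=false, audit_roster=false, audit_waiver=true, close_hatch=true, quarantine_shipment=false, retain_policy=true, seal_amendment=false, stand_down=true, summon_witness=true, validate_blueprint=true); no atom is both obligatory and forbidden, so the set is consistent.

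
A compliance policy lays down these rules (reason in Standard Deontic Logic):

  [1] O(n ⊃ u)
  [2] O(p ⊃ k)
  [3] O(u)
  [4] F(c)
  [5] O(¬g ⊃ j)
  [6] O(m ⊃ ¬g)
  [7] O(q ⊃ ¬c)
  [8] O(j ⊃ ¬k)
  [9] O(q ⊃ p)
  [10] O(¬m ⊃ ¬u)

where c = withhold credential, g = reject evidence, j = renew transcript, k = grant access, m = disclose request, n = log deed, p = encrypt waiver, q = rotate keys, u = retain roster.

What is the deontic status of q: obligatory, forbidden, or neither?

Premise 3 states O(u) outright.
Premise 10 is O(¬m ⊃ ¬u); contrapositively O(u ⊃ m). Since O(u) holds, K gives O(m).
Applying K to premise 6 (O(m ⊃ ¬g)) and O(m) yields O(¬g).
With premise 5, O(¬g ⊃ j), the K-axiom yields O(j).
With premise 8, O(j ⊃ ¬k), the K-axiom yields O(¬k).
Premise 2, O(p ⊃ k), contraposes to O(¬k ⊃ ¬p); with O(¬k) we get O(¬p).
Premise 9 is O(q ⊃ p); contrapositively O(¬p ⊃ ¬q). Since O(¬p) holds, K gives O(¬q).
Premises 1, 4, 7 do not contribute to this derivation.
Thus O(¬q), which is F(q): q is forbidden.

Forbidden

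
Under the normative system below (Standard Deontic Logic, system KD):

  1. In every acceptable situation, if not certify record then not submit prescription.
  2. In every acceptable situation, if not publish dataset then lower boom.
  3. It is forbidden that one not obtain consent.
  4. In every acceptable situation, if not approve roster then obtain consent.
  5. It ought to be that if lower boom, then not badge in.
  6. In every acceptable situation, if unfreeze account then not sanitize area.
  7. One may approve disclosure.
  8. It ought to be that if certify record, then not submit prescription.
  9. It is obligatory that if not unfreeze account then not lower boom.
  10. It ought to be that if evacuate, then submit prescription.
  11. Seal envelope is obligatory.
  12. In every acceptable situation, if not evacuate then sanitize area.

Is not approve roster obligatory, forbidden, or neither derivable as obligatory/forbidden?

Premise 4 is O(¬approve_roster → obtain_consent); even if O(obtain_consent) held, inferring O(¬approve_roster) would be affirming the consequent — invalid.
No premise or chain of K-axiom applications forces O(¬approve_roster), and none forces O(approve_roster). So ¬approve_roster is neither obligatory nor forbidden under these norms.

Neither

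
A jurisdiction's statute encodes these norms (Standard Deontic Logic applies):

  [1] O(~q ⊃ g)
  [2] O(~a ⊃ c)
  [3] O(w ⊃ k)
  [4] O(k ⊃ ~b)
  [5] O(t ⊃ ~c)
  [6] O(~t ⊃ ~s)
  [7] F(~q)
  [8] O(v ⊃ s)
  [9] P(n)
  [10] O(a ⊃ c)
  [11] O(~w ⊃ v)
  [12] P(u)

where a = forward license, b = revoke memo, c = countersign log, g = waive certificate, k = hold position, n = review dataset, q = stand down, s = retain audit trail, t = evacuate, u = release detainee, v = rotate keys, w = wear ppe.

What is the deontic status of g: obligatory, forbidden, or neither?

Premise 1 is O(~q ⊃ g), but O(~q) is not derivable from the premises, so it does not yield O(g).
No premise or chain of K-axiom applications forces O(g), and none forces O(~g). So g is neither obligatory nor forbidden under these norms.

Neither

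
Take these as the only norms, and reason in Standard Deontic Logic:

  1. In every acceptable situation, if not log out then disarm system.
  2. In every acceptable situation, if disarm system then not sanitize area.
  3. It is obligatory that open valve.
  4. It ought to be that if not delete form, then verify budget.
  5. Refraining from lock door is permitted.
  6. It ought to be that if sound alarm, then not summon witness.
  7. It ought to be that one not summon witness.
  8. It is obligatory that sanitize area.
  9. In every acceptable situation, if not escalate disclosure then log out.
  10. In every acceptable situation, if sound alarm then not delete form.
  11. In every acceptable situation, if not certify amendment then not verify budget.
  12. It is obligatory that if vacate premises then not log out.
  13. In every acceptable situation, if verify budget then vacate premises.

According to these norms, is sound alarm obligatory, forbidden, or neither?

Forbidden

From premise 8 we have O(sanitize_area).
Premise 2, O(disarm_system → ¬sanitize_area), contraposes to O(sanitize_area → ¬disarm_system); with O(sanitize_area) we get O(¬disarm_system).
Premise 1 is O(¬log_out → disarm_system); contrapositively O(¬disarm_system → log_out). Since O(¬disarm_system) holds, K gives O(log_out).
The contrapositive of premise 12 (O(vacate_premises → ¬log_out)) is O(log_out → ¬vacate_premises), and O(log_out) is already established, so O(¬vacate_premises).
Premise 13, O(verify_budget → vacate_premises), contraposes to O(¬vacate_premises → ¬verify_budget); with O(¬vacate_premises) we get O(¬verify_budget).
Premise 4 is O(¬delete_form → verify_budget); contrapositively O(¬verify_budget → delete_form). Since O(¬verify_budget) holds, K gives O(delete_form).
Premise 10, O(sound_alarm → ¬delete_form), contraposes to O(delete_form → ¬sound_alarm); with O(delete_form) we get O(¬sound_alarm).
Premises 3, 5, 6, 7, 9, 11 do not contribute to this derivation.
Thus O(¬sound_alarm), which is F(sound_alarm): sound_alarm is forbidden.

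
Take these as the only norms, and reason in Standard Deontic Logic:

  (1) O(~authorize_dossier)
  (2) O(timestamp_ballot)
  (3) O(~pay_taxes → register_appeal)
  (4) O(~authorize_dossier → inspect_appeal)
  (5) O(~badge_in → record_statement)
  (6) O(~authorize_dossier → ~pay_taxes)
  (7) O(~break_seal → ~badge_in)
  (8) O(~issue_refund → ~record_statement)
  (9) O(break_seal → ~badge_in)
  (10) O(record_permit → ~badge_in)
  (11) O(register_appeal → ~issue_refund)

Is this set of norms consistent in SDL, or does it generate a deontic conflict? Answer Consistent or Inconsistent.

By case analysis on ~break_seal: premise 7 gives O(~break_seal → ~badge_in) and premise 9 gives O(break_seal → ~badge_in), so O(~badge_in) either way.
Applying K to premise 5 (O(~badge_in → record_statement)) and O(~badge_in) yields O(record_statement).
Premise 8 is O(~issue_refund → ~record_statement); contrapositively O(record_statement → issue_refund). Since O(record_statement) holds, K gives O(issue_refund).
The contrapositive of premise 11 (O(register_appeal → ~issue_refund)) is O(issue_refund → ~register_appeal), and O(issue_refund) is already established, so O(~register_appeal).
Premise 3 is O(~pay_taxes → register_appeal); contrapositively O(~register_appeal → pay_taxes). Since O(~register_appeal) holds, K gives O(pay_taxes).
Premise 6 is O(~authorize_dossier → ~pay_taxes); contrapositively O(pay_taxes → authorize_dossier). Since O(pay_taxes) holds, K gives O(authorize_dossier).
But premise 1 directly asserts O(~authorize_dossier).
We now have both O(authorize_dossier) and O(~authorize_dossier) — authorize_dossier is simultaneously obligatory and forbidden, violating the D-axiom.

Inconsistent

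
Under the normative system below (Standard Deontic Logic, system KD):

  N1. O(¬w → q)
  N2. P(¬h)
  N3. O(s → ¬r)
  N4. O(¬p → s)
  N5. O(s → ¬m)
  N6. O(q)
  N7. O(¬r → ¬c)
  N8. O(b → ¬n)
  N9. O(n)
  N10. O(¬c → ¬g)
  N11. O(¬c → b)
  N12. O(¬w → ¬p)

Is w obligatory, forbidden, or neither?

Obligatory

From premise 9 we have O(n).
The contrapositive of premise 8 (O(b → ¬n)) is O(n → ¬b), and O(n) is already established, so O(¬b).
Premise 11, O(¬c → b), contraposes to O(¬b → c); with O(¬b) we get O(c).
Premise 7, O(¬r → ¬c), contraposes to O(c → r); with O(c) we get O(r).
The contrapositive of premise 3 (O(s → ¬r)) is O(r → ¬s), and O(r) is already established, so O(¬s).
The contrapositive of premise 4 (O(¬p → s)) is O(¬s → p), and O(¬s) is already established, so O(p).
The contrapositive of premise 12 (O(¬w → ¬p)) is O(p → w), and O(p) is already established, so O(w).
Premises 1, 2, 5, 6, 10 do not contribute to this derivation.
Hence w is obligatory.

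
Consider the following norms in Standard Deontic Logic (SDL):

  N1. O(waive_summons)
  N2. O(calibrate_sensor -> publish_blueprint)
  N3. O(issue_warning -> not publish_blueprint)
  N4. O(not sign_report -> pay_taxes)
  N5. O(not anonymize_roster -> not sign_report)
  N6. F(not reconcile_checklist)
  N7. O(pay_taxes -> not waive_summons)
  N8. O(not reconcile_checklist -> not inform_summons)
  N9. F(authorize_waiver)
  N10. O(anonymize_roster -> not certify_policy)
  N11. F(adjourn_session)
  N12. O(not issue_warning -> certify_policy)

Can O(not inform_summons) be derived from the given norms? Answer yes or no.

Premise 8 is O(not reconcile_checklist -> not inform_summons), but O(not reconcile_checklist) is not derivable from the premises, so it does not yield O(not inform_summons).
No other premise forces O(not inform_summons). An ideal world satisfying every premise can still have not inform_summons false, so O(not inform_summons) is not derivable.

No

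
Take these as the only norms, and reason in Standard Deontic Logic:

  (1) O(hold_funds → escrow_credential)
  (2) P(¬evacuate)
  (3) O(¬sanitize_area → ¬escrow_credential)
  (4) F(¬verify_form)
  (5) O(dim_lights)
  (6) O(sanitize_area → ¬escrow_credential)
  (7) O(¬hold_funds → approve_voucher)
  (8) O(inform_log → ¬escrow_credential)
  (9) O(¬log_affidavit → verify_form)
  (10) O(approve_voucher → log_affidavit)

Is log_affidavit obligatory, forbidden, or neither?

By case analysis on sanitize_area: premise 6 gives O(sanitize_area → ¬escrow_credential) and premise 3 gives O(¬sanitize_area → ¬escrow_credential), so O(¬escrow_credential) either way.
The contrapositive of premise 1 (O(hold_funds → escrow_credential)) is O(¬escrow_credential → ¬hold_funds), and O(¬escrow_credential) is already established, so O(¬hold_funds).
Premise 7 is O(¬hold_funds → approve_voucher); since O(¬hold_funds), deontic closure gives O(approve_voucher).
Premise 10 is O(approve_voucher → log_affidavit); since O(approve_voucher), deontic closure gives O(log_affidavit).
Premises 2, 4, 5, 8, 9 do not contribute to this derivation.
Hence log_affidavit is obligatory.

Obligatory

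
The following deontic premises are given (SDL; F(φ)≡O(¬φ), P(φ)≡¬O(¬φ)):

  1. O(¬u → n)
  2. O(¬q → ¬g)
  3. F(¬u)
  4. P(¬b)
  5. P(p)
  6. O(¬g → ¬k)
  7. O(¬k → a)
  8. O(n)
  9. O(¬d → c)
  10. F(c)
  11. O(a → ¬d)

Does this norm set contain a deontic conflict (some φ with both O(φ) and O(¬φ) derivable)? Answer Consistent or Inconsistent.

Premise 1 is O(¬u → n); even if O(n) held, inferring O(¬u) would be affirming the consequent — invalid.
So O(¬u) is not derivable, and the apparent clash with O(u) does not arise.
A world satisfying every obligation exists (e.g. a=false, b=false, c=false, d=true, g=true, k=true, n=true, p=false, q=true, u=true); no atom is both obligatory and forbidden, so the set is consistent.

Consistent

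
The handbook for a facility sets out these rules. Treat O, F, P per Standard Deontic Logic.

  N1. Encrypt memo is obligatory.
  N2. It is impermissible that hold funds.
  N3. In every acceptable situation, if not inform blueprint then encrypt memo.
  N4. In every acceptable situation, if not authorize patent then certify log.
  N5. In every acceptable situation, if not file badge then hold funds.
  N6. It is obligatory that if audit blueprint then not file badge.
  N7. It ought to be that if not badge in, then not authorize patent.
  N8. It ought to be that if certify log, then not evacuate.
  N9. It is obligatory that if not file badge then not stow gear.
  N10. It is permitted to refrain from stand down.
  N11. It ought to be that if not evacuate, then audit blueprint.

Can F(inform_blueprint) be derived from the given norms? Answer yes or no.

No

Premise 3 is O(¬inform_blueprint → encrypt_memo); even if O(encrypt_memo) held, inferring O(¬inform_blueprint) would be affirming the consequent — invalid.
No other premise forces O(¬inform_blueprint). An ideal world satisfying every premise can still have inform_blueprint true, so F(inform_blueprint) is not derivable.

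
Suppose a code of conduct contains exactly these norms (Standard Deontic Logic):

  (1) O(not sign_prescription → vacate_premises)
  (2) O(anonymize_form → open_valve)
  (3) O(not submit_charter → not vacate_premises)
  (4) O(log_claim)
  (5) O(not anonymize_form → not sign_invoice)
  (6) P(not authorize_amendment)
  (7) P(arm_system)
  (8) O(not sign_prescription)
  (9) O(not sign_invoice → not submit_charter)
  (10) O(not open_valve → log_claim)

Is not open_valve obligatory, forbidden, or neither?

Premise 8 gives O(not sign_prescription).
From O(not sign_prescription) and premise 1, O(not sign_prescription → vacate_premises), we obtain O(vacate_premises).
Premise 3, O(not submit_charter → not vacate_premises), contraposes to O(vacate_premises → submit_charter); with O(vacate_premises) we get O(submit_charter).
The contrapositive of premise 9 (O(not sign_invoice → not submit_charter)) is O(submit_charter → sign_invoice), and O(submit_charter) is already established, so O(sign_invoice).
Premise 5 is O(not anonymize_form → not sign_invoice); contrapositively O(sign_invoice → anonymize_form). Since O(sign_invoice) holds, K gives O(anonymize_form).
With premise 2, O(anonymize_form → open_valve), the K-axiom yields O(open_valve).
Premises 4, 6, 7, 10 do not contribute to this derivation.
Thus O(open_valve), which is F(not open_valve): not open_valve is forbidden.

Forbidden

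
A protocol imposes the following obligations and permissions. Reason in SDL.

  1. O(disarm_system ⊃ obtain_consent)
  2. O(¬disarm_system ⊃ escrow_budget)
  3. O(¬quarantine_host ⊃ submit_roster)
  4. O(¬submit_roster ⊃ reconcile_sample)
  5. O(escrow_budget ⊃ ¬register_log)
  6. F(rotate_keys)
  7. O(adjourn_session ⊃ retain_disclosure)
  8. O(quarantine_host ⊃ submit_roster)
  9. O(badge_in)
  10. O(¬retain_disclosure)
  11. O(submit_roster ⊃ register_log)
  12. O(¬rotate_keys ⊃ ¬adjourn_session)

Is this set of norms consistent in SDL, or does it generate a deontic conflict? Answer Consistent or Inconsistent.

Consistent

Premise 7 is O(adjourn_session ⊃ retain_disclosure), but O(adjourn_session) is not derivable from the premises, so it does not yield O(retain_disclosure).
So O(retain_disclosure) is not derivable, and the apparent clash with O(¬retain_disclosure) does not arise.
A world satisfying every obligation exists (e.g. adjourn_session=false, badge_in=true, disarm_system=true, escrow_budget=false, obtain_consent=true, quarantine_host=false, reconcile_sample=false, register_log=true, retain_disclosure=false, rotate_keys=false, submit_roster=true); no atom is both obligatory and forbidden, so the set is consistent.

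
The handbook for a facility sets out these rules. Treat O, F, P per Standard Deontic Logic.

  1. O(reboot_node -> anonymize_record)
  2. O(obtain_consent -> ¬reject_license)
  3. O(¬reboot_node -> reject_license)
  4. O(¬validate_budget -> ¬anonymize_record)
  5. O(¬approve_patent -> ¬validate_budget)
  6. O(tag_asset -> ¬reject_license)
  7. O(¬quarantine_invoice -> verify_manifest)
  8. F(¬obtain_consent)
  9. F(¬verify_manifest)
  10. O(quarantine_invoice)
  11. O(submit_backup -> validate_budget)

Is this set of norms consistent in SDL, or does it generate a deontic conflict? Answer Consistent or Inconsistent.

Consistent

Premise 7 is O(¬quarantine_invoice -> verify_manifest); even if O(verify_manifest) held, inferring O(¬quarantine_invoice) would be affirming the consequent — invalid.
So O(¬quarantine_invoice) is not derivable, and the apparent clash with O(quarantine_invoice) does not arise.
A world satisfying every obligation exists (e.g. anonymize_record=true, approve_patent=true, obtain_consent=true, quarantine_invoice=true, reboot_node=true, reject_license=false, submit_backup=false, tag_asset=false, validate_budget=true, verify_manifest=true); no atom is both obligatory and forbidden, so the set is consistent.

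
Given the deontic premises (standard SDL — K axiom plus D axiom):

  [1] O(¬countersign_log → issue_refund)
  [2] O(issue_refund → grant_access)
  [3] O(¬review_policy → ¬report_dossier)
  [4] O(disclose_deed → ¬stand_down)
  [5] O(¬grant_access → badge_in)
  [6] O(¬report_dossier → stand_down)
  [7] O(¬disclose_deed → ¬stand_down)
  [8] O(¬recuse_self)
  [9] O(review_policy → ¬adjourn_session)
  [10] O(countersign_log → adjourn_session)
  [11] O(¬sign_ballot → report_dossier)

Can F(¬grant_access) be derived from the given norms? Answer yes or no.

Yes

By case analysis on ¬disclose_deed: premise 7 gives O(¬disclose_deed → ¬stand_down) and premise 4 gives O(disclose_deed → ¬stand_down), so O(¬stand_down) either way.
Premise 6, O(¬report_dossier → stand_down), contraposes to O(¬stand_down → report_dossier); with O(¬stand_down) we get O(report_dossier).
Premise 3, O(¬review_policy → ¬report_dossier), contraposes to O(report_dossier → review_policy); with O(report_dossier) we get O(review_policy).
Premise 9 is O(review_policy → ¬adjourn_session); since O(review_policy), deontic closure gives O(¬adjourn_session).
Premise 10 is O(countersign_log → adjourn_session); contrapositively O(¬adjourn_session → ¬countersign_log). Since O(¬adjourn_session) holds, K gives O(¬countersign_log).
From O(¬countersign_log) and premise 1, O(¬countersign_log → issue_refund), we obtain O(issue_refund).
From O(issue_refund) and premise 2, O(issue_refund → grant_access), we obtain O(grant_access).
Premises 5, 8, 11 do not contribute to this derivation.
So O(grant_access) holds, i.e. F(¬grant_access). The claim follows.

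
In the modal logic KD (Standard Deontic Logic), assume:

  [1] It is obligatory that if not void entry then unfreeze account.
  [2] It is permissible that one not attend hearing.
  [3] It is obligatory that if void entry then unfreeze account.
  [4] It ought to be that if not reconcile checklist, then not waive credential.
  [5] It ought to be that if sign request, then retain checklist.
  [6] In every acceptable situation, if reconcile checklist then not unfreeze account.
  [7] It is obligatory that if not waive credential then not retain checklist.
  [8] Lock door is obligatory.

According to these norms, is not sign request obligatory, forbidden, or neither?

Obligatory

Premises 3 and 1 are O(void_entry → unfreeze_account) and O(¬void_entry → unfreeze_account); every ideal world satisfies void_entry or ¬void_entry, so in either case unfreeze_account holds — hence O(unfreeze_account).
Premise 6 is O(reconcile_checklist → ¬unfreeze_account); contrapositively O(unfreeze_account → ¬reconcile_checklist). Since O(unfreeze_account) holds, K gives O(¬reconcile_checklist).
From O(¬reconcile_checklist) and premise 4, O(¬reconcile_checklist → ¬waive_credential), we obtain O(¬waive_credential).
From O(¬waive_credential) and premise 7, O(¬waive_credential → ¬retain_checklist), we obtain O(¬retain_checklist).
The contrapositive of premise 5 (O(sign_request → retain_checklist)) is O(¬retain_checklist → ¬sign_request), and O(¬retain_checklist) is already established, so O(¬sign_request).
Premises 2, 8 do not contribute to this derivation.
Hence ¬sign_request is obligatory.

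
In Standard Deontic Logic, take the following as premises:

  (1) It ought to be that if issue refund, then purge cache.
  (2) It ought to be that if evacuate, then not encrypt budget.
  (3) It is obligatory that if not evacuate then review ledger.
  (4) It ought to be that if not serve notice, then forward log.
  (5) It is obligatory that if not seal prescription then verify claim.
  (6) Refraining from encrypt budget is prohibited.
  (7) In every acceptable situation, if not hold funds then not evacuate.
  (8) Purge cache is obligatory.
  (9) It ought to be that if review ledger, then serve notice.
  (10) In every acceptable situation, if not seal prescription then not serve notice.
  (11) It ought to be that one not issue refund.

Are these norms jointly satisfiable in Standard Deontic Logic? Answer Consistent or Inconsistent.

Premise 1 is O(issue_refund → purge_cache); even if O(purge_cache) held, inferring O(issue_refund) would be affirming the consequent — invalid.
So O(issue_refund) is not derivable, and the apparent clash with O(¬issue_refund) does not arise.
A world satisfying every obligation exists (e.g. encrypt_budget=true, evacuate=false, forward_log=false, hold_funds=false, issue_refund=false, purge_cache=true, review_ledger=true, seal_prescription=true, serve_notice=true, verify_claim=false); no atom is both obligatory and forbidden, so the set is consistent.

Consistent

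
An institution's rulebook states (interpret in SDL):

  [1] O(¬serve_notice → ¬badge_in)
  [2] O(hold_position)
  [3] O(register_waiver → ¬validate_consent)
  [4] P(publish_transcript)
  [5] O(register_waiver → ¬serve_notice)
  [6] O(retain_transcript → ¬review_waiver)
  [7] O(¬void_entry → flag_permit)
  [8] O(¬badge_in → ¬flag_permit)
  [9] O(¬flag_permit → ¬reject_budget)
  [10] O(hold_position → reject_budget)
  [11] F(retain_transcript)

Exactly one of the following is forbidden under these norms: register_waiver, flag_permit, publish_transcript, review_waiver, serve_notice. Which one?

register_waiver

Premise 2 states O(hold_position) outright.
From O(hold_position) and premise 10, O(hold_position → reject_budget), we obtain O(reject_budget).
Premise 9, O(¬flag_permit → ¬reject_budget), contraposes to O(reject_budget → flag_permit); with O(reject_budget) we get O(flag_permit).
The contrapositive of premise 8 (O(¬badge_in → ¬flag_permit)) is O(flag_permit → badge_in), and O(flag_permit) is already established, so O(badge_in).
Premise 1, O(¬serve_notice → ¬badge_in), contraposes to O(badge_in → serve_notice); with O(badge_in) we get O(serve_notice).
Premise 5 is O(register_waiver → ¬serve_notice); contrapositively O(serve_notice → ¬register_waiver). Since O(serve_notice) holds, K gives O(¬register_waiver).
So O(¬register_waiver) holds, i.e. register_waiver is forbidden. None of the other listed options is forbidden under the premises.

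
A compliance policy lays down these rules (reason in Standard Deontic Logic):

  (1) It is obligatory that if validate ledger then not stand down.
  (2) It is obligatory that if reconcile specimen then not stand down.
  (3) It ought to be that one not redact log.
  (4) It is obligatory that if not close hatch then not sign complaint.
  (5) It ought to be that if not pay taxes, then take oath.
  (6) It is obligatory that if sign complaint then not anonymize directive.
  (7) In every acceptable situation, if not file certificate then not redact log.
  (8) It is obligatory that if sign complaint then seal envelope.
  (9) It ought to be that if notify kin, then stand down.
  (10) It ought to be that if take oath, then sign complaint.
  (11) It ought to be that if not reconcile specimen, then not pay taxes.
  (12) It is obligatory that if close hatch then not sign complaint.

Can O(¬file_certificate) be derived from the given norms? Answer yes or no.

No

Premise 7 is O(¬file_certificate → ¬redact_log); even if O(¬redact_log) held, inferring O(¬file_certificate) would be affirming the consequent — invalid.
No other premise forces O(¬file_certificate). An ideal world satisfying every premise can still have ¬file_certificate false, so O(¬file_certificate) is not derivable.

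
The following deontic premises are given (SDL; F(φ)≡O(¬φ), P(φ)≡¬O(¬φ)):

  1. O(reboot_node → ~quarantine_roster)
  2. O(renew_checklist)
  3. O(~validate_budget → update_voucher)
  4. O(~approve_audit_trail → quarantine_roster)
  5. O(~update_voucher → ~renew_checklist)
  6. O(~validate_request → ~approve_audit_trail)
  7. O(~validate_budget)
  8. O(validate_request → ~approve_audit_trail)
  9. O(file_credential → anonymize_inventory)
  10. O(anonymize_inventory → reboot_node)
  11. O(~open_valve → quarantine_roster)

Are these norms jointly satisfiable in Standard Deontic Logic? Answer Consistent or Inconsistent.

Consistent

Premise 5 is O(~update_voucher → ~renew_checklist), but O(~update_voucher) is not derivable from the premises, so it does not yield O(~renew_checklist).
So O(~renew_checklist) is not derivable, and the apparent clash with O(renew_checklist) does not arise.
A world satisfying every obligation exists (e.g. anonymize_inventory=false, approve_audit_trail=false, file_credential=false, open_valve=false, quarantine_roster=true, reboot_node=false, renew_checklist=true, update_voucher=true, validate_budget=false, validate_request=false); no atom is both obligatory and forbidden, so the set is consistent.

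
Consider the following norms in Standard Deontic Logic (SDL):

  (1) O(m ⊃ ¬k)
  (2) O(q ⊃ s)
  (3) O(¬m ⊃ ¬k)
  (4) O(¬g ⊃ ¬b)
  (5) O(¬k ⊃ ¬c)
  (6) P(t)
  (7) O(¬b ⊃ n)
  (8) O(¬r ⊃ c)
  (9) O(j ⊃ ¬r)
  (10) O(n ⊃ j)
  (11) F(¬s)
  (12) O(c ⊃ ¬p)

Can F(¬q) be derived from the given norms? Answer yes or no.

Premise 2 is O(q ⊃ s); even if O(s) held, inferring O(q) would be affirming the consequent — invalid.
No other premise forces O(q). An ideal world satisfying every premise can still have ¬q true, so F(¬q) is not derivable.

No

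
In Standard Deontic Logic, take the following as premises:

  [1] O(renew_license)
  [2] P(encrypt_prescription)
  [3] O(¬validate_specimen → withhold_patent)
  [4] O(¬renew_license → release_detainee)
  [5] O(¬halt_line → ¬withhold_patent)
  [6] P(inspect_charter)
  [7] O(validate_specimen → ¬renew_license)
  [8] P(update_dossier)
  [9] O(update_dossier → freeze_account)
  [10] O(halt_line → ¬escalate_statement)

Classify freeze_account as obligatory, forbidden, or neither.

Neither

Premise 9 is O(update_dossier → freeze_account), but O(update_dossier) is not derivable from the premises (the permission P(update_dossier) asserts only ¬O(¬update_dossier), not O(update_dossier)), so it does not yield O(freeze_account).
No premise or chain of K-axiom applications forces O(freeze_account), and none forces O(¬freeze_account). So freeze_account is neither obligatory nor forbidden under these norms.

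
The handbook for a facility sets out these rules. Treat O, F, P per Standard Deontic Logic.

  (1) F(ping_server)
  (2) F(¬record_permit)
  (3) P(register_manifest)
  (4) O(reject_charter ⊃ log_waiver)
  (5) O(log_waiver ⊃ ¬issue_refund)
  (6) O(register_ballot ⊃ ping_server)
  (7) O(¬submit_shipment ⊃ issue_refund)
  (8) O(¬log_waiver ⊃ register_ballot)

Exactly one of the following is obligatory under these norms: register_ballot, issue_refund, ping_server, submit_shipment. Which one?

F(ping_server) at premise 1 means O(¬ping_server).
Premise 6 is O(register_ballot ⊃ ping_server); contrapositively O(¬ping_server ⊃ ¬register_ballot). Since O(¬ping_server) holds, K gives O(¬register_ballot).
Premise 8, O(¬log_waiver ⊃ register_ballot), contraposes to O(¬register_ballot ⊃ log_waiver); with O(¬register_ballot) we get O(log_waiver).
From O(log_waiver) and premise 5, O(log_waiver ⊃ ¬issue_refund), we obtain O(¬issue_refund).
Premise 7 is O(¬submit_shipment ⊃ issue_refund); contrapositively O(¬issue_refund ⊃ submit_shipment). Since O(¬issue_refund) holds, K gives O(submit_shipment).
So O(submit_shipment) holds — submit_shipment is obligatory. None of the other listed options is made obligatory by any chain of premises.

submit_shipment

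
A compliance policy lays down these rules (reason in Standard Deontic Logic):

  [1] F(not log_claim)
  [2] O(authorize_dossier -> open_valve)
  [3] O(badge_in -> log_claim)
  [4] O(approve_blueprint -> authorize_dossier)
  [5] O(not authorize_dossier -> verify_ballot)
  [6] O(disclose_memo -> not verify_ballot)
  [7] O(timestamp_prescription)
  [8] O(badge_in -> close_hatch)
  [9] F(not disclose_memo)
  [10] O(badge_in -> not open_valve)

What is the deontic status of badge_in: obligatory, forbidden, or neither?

Forbidden

F(not disclose_memo) at premise 9 means O(disclose_memo).
With premise 6, O(disclose_memo -> not verify_ballot), the K-axiom yields O(not verify_ballot).
Premise 5, O(not authorize_dossier -> verify_ballot), contraposes to O(not verify_ballot -> authorize_dossier); with O(not verify_ballot) we get O(authorize_dossier).
Applying K to premise 2 (O(authorize_dossier -> open_valve)) and O(authorize_dossier) yields O(open_valve).
Premise 10, O(badge_in -> not open_valve), contraposes to O(open_valve -> not badge_in); with O(open_valve) we get O(not badge_in).
Premises 1, 3, 4, 7, 8 do not contribute to this derivation.
Thus O(not badge_in), which is F(badge_in): badge_in is forbidden.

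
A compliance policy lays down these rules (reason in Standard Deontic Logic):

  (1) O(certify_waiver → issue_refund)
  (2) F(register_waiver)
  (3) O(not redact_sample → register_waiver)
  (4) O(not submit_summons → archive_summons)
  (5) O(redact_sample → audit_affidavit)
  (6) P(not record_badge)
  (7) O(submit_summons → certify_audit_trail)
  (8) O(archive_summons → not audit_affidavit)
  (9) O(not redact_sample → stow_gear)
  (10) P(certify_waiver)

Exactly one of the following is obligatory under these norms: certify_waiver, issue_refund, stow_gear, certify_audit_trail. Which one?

F(register_waiver) at premise 2 means O(not register_waiver).
Premise 3 is O(not redact_sample → register_waiver); contrapositively O(not register_waiver → redact_sample). Since O(not register_waiver) holds, K gives O(redact_sample).
Applying K to premise 5 (O(redact_sample → audit_affidavit)) and O(redact_sample) yields O(audit_affidavit).
The contrapositive of premise 8 (O(archive_summons → not audit_affidavit)) is O(audit_affidavit → not archive_summons), and O(audit_affidavit) is already established, so O(not archive_summons).
Premise 4, O(not submit_summons → archive_summons), contraposes to O(not archive_summons → submit_summons); with O(not archive_summons) we get O(submit_summons).
Applying K to premise 7 (O(submit_summons → certify_audit_trail)) and O(submit_summons) yields O(certify_audit_trail).
So O(certify_audit_trail) holds — certify_audit_trail is obligatory. None of the other listed options is made obligatory by any chain of premises.

certify_audit_trail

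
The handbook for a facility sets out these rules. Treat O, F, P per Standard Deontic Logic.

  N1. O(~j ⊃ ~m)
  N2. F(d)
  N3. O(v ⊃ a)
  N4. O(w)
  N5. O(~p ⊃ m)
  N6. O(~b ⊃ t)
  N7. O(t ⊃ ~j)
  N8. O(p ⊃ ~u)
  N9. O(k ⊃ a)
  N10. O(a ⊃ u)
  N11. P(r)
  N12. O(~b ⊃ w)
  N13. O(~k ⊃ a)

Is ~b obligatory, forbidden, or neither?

Premises 9 and 13 are O(k ⊃ a) and O(~k ⊃ a); every ideal world satisfies k or ~k, so in either case a holds — hence O(a).
From O(a) and premise 10, O(a ⊃ u), we obtain O(u).
Premise 8, O(p ⊃ ~u), contraposes to O(u ⊃ ~p); with O(u) we get O(~p).
Premise 5 is O(~p ⊃ m); since O(~p), deontic closure gives O(m).
Premise 1, O(~j ⊃ ~m), contraposes to O(m ⊃ j); with O(m) we get O(j).
Premise 7 is O(t ⊃ ~j); contrapositively O(j ⊃ ~t). Since O(j) holds, K gives O(~t).
Premise 6 is O(~b ⊃ t); contrapositively O(~t ⊃ b). Since O(~t) holds, K gives O(b).
Premises 2, 3, 4, 11, 12 do not contribute to this derivation.
Thus O(b), which is F(~b): ~b is forbidden.

Forbidden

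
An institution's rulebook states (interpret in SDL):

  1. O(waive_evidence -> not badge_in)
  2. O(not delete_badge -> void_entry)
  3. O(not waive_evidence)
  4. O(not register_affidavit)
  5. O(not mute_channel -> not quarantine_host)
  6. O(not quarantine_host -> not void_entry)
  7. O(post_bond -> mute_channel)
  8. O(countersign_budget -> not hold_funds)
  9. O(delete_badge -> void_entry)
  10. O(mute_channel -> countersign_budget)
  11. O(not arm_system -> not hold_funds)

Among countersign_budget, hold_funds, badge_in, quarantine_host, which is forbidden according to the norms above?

hold_funds

Premises 9 and 2 cover both cases: O(delete_badge -> void_entry) and O(not delete_badge -> void_entry). Since delete_badge ∨ not delete_badge is a tautology, O(void_entry) follows.
Premise 6, O(not quarantine_host -> not void_entry), contraposes to O(void_entry -> quarantine_host); with O(void_entry) we get O(quarantine_host).
The contrapositive of premise 5 (O(not mute_channel -> not quarantine_host)) is O(quarantine_host -> mute_channel), and O(quarantine_host) is already established, so O(mute_channel).
From O(mute_channel) and premise 10, O(mute_channel -> countersign_budget), we obtain O(countersign_budget).
From O(countersign_budget) and premise 8, O(countersign_budget -> not hold_funds), we obtain O(not hold_funds).
So O(not hold_funds) holds, i.e. hold_funds is forbidden. None of the other listed options is forbidden under the premises.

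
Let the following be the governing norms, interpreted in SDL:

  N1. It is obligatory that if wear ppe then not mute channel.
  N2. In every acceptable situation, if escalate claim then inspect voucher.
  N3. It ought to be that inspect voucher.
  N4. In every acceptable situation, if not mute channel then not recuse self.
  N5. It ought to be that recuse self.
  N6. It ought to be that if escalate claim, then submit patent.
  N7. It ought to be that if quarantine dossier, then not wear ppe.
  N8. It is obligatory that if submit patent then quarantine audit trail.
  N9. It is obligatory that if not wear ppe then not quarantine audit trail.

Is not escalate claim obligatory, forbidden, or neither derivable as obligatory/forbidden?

Premise 5 gives O(recuse_self).
Premise 4 is O(¬mute_channel → ¬recuse_self); contrapositively O(recuse_self → mute_channel). Since O(recuse_self) holds, K gives O(mute_channel).
Premise 1 is O(wear_ppe → ¬mute_channel); contrapositively O(mute_channel → ¬wear_ppe). Since O(mute_channel) holds, K gives O(¬wear_ppe).
Premise 9 is O(¬wear_ppe → ¬quarantine_audit_trail); since O(¬wear_ppe), deontic closure gives O(¬quarantine_audit_trail).
The contrapositive of premise 8 (O(submit_patent → quarantine_audit_trail)) is O(¬quarantine_audit_trail → ¬submit_patent), and O(¬quarantine_audit_trail) is already established, so O(¬submit_patent).
Premise 6, O(escalate_claim → submit_patent), contraposes to O(¬submit_patent → ¬escalate_claim); with O(¬submit_patent) we get O(¬escalate_claim).
Premises 2, 3, 7 do not contribute to this derivation.
Hence ¬escalate_claim is obligatory.

Obligatory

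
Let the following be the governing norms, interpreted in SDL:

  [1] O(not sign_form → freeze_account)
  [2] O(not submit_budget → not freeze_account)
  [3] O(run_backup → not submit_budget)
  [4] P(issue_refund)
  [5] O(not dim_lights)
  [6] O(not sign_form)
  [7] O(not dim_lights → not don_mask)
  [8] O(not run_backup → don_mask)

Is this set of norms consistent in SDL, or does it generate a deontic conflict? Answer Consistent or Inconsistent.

Premise 5 states O(not dim_lights) outright.
Applying K to premise 7 (O(not dim_lights → not don_mask)) and O(not dim_lights) yields O(not don_mask).
The contrapositive of premise 8 (O(not run_backup → don_mask)) is O(not don_mask → run_backup), and O(not don_mask) is already established, so O(run_backup).
Premise 3 is O(run_backup → not submit_budget); since O(run_backup), deontic closure gives O(not submit_budget).
From O(not submit_budget) and premise 2, O(not submit_budget → not freeze_account), we obtain O(not freeze_account).
Premise 1, O(not sign_form → freeze_account), contraposes to O(not freeze_account → sign_form); with O(not freeze_account) we get O(sign_form).
Yet premise 6 states O(not sign_form).
We now have both O(sign_form) and O(not sign_form) — sign_form is simultaneously obligatory and forbidden, violating the D-axiom.

Inconsistent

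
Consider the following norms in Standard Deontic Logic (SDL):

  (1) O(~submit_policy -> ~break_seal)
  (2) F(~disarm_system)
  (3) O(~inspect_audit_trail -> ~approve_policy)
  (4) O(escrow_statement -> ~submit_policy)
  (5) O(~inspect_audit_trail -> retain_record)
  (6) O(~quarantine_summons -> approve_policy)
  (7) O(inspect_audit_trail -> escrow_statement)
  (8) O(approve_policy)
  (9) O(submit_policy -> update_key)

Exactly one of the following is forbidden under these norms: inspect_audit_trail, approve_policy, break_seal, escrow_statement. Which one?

break_seal

Premise 8 gives O(approve_policy).
Premise 3, O(~inspect_audit_trail -> ~approve_policy), contraposes to O(approve_policy -> inspect_audit_trail); with O(approve_policy) we get O(inspect_audit_trail).
From O(inspect_audit_trail) and premise 7, O(inspect_audit_trail -> escrow_statement), we obtain O(escrow_statement).
Premise 4 is O(escrow_statement -> ~submit_policy); since O(escrow_statement), deontic closure gives O(~submit_policy).
Applying K to premise 1 (O(~submit_policy -> ~break_seal)) and O(~submit_policy) yields O(~break_seal).
So O(~break_seal) holds, i.e. break_seal is forbidden. None of the other listed options is forbidden under the premises.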